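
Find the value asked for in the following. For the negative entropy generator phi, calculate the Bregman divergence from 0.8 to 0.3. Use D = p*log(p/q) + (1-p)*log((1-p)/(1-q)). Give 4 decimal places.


Bregman divergence with negative entropy generator:
D = p*log(p/q) + (1-p)*log((1-p)/(1-q)).
p = 0.8, q = 0.3.
p*log(p/q) = 0.8*log(0.8/0.3) = 0.784663.
(1-p)*log((1-p)/(1-q)) = 0.2*log(0.2/0.7) = -0.250553.
D = 0.784663 + -0.250553 = 0.5341

0.5341


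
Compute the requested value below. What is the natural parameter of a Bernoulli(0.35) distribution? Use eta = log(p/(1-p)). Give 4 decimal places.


Natural parameter for Bernoulli: eta = log(p/(1-p)).
p = 0.35, 1-p = 0.65.
p/(1-p) = 0.538462.
eta = log(0.538462) = -0.6190

-0.6190


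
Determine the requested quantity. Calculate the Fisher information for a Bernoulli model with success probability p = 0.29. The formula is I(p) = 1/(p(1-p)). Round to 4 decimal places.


For Bernoulli(p), Fisher information is I(p) = 1/(p*(1-p)).
p = 0.29, 1-p = 0.71.
p*(1-p) = 0.2059.
I(p) = 1/0.2059 = 4.8567

4.8567


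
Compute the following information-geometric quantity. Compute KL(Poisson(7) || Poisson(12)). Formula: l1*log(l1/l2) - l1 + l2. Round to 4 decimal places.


KL divergence for Poisson:
KL = l1*log(l1/l2) - l1 + l2.
l1 = 7, l2 = 12.
log(7/12) = -0.538997.
l1*log(l1/l2) = 7 * -0.538997 = -3.772976.
KL = -3.772976 - 7 + 12 = 1.2270

1.2270


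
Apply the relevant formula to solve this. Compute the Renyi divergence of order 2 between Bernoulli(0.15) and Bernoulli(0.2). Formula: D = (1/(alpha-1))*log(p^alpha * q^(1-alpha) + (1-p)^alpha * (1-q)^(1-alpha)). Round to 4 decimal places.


Renyi divergence of order alpha between Bernoulli distributions:
D = (1/(alpha-1))*log(p^alpha * q^(1-alpha) + (1-p)^alpha * (1-q)^(1-alpha)).
alpha = 2, p = 0.15, q = 0.2.
p^alpha * q^(1-alpha) = 0.15^2 * 0.2^-1 = 0.1125.
(1-p)^alpha * (1-q)^(1-alpha) = 0.85^2 * 0.8^-1 = 0.903125.
sum = 0.1125 + 0.903125 = 1.015625.
D = (1/1)*log(1.015625) = 0.0155

0.0155


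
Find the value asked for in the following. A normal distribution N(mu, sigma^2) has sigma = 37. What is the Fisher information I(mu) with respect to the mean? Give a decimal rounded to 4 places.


The Fisher information for the mean of a normal distribution is I(mu) = 1/sigma^2.
sigma = 37, so sigma^2 = 1369.
I(mu) = 1/1369 = 0.0007

0.0007


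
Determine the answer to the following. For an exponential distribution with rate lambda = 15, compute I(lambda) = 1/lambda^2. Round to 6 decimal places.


Fisher information for exponential: I(lambda) = 1/lambda^2.
lambda = 15, lambda^2 = 225.
I = 1/225 = 0.004444

0.004444


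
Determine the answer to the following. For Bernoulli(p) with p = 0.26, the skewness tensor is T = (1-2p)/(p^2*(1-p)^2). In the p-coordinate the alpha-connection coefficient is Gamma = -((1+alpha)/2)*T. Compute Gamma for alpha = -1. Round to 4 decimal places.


Skewness (Amari-Chentsov) tensor: T = (1-2p)/(p^2*(1-p)^2).
p = 0.26, 1-2p = 0.48, p^2 = 0.0676, (1-p)^2 = 0.5476.
T = 0.48/(0.0676 * 0.5476) = 12.966749.
In the p-coordinate, Gamma^(alpha) = Gamma^(0) - (alpha/2)*T with Gamma^(0) = (1/2)*g'(p) = -T/2,
so Gamma^(alpha) = -((1+alpha)/2)*T.
alpha = -1, -(1+alpha)/2 = 0.0.
Gamma = 0.0 * 12.966749 = 0.0000

0.0000


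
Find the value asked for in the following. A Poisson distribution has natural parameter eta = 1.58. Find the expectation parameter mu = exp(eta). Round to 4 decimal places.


Expectation parameter for Poisson exponential family:
mu = exp(eta).
eta = 1.58.
mu = exp(1.58) = 4.8550

4.8550


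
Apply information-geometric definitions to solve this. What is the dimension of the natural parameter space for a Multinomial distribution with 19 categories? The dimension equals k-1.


Exponential family dimension calculation:
For Multinomial with k=19 categories, dim = k-1 = 18.

18


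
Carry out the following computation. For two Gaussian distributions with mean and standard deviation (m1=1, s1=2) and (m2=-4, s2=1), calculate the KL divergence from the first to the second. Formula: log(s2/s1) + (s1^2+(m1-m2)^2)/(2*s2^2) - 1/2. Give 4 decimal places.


KL divergence between normal distributions:
KL = log(s2/s1) + (s1^2 + (m1-m2)^2)/(2*s2^2) - 1/2.
log(1/2) = -0.693147.
(2^2 + (1--4)^2)/(2*1^2) = (4 + 25)/2 = 14.5.
KL = -0.693147 + 14.5 - 0.5 = 13.3069

13.3069


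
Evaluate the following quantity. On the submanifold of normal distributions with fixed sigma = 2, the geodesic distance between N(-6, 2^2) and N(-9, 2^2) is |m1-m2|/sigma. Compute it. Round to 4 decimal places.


On the fixed-variance normal subfamily, geodesic distance = |m1-m2|/sigma.
|-6 - -9| = 3.
sigma = 2.
d = 3/2 = 1.5000

1.5000


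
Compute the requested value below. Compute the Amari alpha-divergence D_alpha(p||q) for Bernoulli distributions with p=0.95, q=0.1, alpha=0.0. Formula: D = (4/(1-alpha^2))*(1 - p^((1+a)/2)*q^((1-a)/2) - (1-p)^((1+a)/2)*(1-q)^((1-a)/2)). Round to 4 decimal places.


Amari alpha-divergence:
D = (4/(1-alpha^2))*(1 - p^((1+a)/2)*q^((1-a)/2) - (1-p)^((1+a)/2)*(1-q)^((1-a)/2)).
alpha = 0.0, p = 0.95, q = 0.1.
e1 = (1+alpha)/2 = 0.5, e2 = (1-alpha)/2 = 0.5.
t1 = p^e1 * q^e2 = 0.95^0.5 * 0.1^0.5 = 0.308221.
t2 = (1-p)^e1 * (1-q)^e2 = 0.05^0.5 * 0.9^0.5 = 0.212132.
4/(1-alpha^2) = 4.0.
D = 4.0*(1 - 0.308221 - 0.212132) = 1.9186

1.9186


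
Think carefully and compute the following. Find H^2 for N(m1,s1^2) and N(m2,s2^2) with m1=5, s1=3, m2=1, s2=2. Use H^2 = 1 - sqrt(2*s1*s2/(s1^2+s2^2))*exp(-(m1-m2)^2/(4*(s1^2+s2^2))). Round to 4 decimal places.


Squared Hellinger distance for Gaussians:
H^2 = 1 - sqrt(2*s1*s2/(s1^2+s2^2)) * exp(-(m1-m2)^2/(4*(s1^2+s2^2))).
s1^2 = 9, s2^2 = 4, s1^2+s2^2 = 13.
sqrt(2*3*2/(13)) = 0.960769.
(m1-m2)^2 = (4)^2 = 16.
exp(-16/(4*13)) = exp(-0.307692) = 0.735141.
H^2 = 1 - 0.960769*0.735141 = 0.2937

0.2937


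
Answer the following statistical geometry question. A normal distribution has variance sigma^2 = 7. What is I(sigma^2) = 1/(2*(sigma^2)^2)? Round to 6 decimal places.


Fisher information for variance: I(sigma^2) = 1/(2*sigma^4).
sigma^2 = 7, so sigma^4 = 49.
I = 1/(2*49) = 1/98 = 0.010204

0.010204


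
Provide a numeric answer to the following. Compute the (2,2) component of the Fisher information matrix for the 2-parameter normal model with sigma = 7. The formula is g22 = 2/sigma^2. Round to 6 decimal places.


For the 2-parameter normal family, the Fisher metric has:
  g11 = 1/sigma^2, g22 = 2/sigma^2.
sigma = 7, sigma^2 = 49.
g22 = 0.040816

0.040816


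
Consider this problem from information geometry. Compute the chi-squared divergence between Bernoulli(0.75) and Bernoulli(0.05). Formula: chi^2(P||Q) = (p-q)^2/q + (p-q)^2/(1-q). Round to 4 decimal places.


Chi-squared divergence between Bernoulli distributions:
chi^2 = (p-q)^2/q + (p-q)^2/(1-q).
p = 0.75, q = 0.05, p-q = 0.7.
(p-q)^2 = 0.49.
term1 = 0.49/0.05 = 9.8.
term2 = 0.49/0.95 = 0.515789.
chi^2 = 9.8 + 0.515789 = 10.3158

10.3158


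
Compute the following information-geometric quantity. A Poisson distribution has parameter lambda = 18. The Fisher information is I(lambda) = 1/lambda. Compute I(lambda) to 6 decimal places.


Fisher information for Poisson: I(lambda) = 1/lambda.
lambda = 18.
I(lambda) = 1/18 = 0.055556

0.055556


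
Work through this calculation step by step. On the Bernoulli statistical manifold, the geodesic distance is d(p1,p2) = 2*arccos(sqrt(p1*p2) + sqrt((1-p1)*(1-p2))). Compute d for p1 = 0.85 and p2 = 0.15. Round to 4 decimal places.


Geodesic distance on Bernoulli manifold:
d(p1,p2) = 2*arccos(sqrt(p1*p2) + sqrt((1-p1)*(1-p2))).
sqrt(p1*p2) = sqrt(0.85*0.15) = 0.357071.
sqrt((1-p1)*(1-p2)) = sqrt(0.15*0.85) = 0.357071.
arg = 0.357071 + 0.357071 = 0.714143.
d = 2*arccos(0.714143) = 1.5508

1.5508


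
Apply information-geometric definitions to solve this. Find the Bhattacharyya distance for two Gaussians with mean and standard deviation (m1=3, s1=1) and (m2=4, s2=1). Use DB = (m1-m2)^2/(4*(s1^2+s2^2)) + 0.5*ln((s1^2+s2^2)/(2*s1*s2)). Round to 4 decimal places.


Bhattacharyya distance between two Gaussians:
DB = (m1-m2)^2/(4*(s1^2+s2^2)) + (1/2)*ln((s1^2+s2^2)/(2*s1*s2)).
(m1-m2)^2 = (-1)^2 = 1.
s1^2+s2^2 = 1 + 1 = 2.
term1 = 1/8 = 0.125.
term2 = 0.5*ln(2/2.0) = 0.0.
DB = 0.125 + 0.0 = 0.1250

0.1250


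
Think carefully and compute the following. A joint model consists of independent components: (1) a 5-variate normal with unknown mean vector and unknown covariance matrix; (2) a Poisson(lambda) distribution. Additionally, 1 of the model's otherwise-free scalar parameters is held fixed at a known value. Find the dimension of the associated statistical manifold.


The dimension of a statistical manifold equals the number of free
(independent) real parameters of the model. For a product of independent
blocks the parameter counts add.
- 5-variate normal: 5 (mean) + 5*6/2 = 15 (symmetric covariance) = 20.
- Poisson (lambda): 1.
Total = 20 + 1 = 21.
1 parameter(s) fixed at known values: 21 - 1 = 20.
Dimension = 20

20


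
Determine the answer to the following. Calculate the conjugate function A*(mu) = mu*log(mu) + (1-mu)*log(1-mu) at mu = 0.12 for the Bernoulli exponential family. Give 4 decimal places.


Legendre transform for Bernoulli:
A*(mu) = mu*log(mu) + (1-mu)*log(1-mu).
mu = 0.12, 1-mu = 0.88.
mu*log(mu) = 0.12*log(0.12) = -0.254432.
(1-mu)*log(1-mu) = 0.88*log(0.88) = -0.112493.
A* = -0.254432 + -0.112493 = -0.3669

-0.3669


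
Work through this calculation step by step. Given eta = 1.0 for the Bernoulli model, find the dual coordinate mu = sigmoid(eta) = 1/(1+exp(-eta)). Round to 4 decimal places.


Dual coordinate (expectation parameter) for Bernoulli:
mu = 1/(1+exp(-eta)).
eta = 1.0.
exp(-eta) = exp(-1.0) = 0.367879.
mu = 1/(1+0.367879) = 0.7311

0.7311


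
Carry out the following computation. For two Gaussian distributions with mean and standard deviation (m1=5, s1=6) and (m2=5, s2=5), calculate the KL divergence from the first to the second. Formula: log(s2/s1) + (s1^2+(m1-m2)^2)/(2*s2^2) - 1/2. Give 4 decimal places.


KL divergence between normal distributions:
KL = log(s2/s1) + (s1^2 + (m1-m2)^2)/(2*s2^2) - 1/2.
log(5/6) = -0.182322.
(6^2 + (5-5)^2)/(2*5^2) = (36 + 0)/50 = 0.72.
KL = -0.182322 + 0.72 - 0.5 = 0.0377

0.0377


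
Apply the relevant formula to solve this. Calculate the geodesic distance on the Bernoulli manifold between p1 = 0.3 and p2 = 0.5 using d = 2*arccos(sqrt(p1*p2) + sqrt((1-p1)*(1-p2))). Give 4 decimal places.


Geodesic distance on Bernoulli manifold:
d(p1,p2) = 2*arccos(sqrt(p1*p2) + sqrt((1-p1)*(1-p2))).
sqrt(p1*p2) = sqrt(0.3*0.5) = 0.387298.
sqrt((1-p1)*(1-p2)) = sqrt(0.7*0.5) = 0.591608.
arg = 0.387298 + 0.591608 = 0.978906.
d = 2*arccos(0.978906) = 0.4115

0.4115


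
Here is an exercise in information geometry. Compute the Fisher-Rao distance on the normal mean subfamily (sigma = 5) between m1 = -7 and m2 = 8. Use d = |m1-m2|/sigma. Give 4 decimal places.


On the fixed-variance normal subfamily, geodesic distance = |m1-m2|/sigma.
|-7 - 8| = 15.
sigma = 5.
d = 15/5 = 3.0000

3.0000


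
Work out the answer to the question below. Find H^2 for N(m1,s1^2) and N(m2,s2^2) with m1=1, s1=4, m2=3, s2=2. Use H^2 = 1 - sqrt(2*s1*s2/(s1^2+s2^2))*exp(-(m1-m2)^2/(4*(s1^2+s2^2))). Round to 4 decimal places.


Squared Hellinger distance for Gaussians:
H^2 = 1 - sqrt(2*s1*s2/(s1^2+s2^2)) * exp(-(m1-m2)^2/(4*(s1^2+s2^2))).
s1^2 = 16, s2^2 = 4, s1^2+s2^2 = 20.
sqrt(2*4*2/(20)) = 0.894427.
(m1-m2)^2 = (-2)^2 = 4.
exp(-4/(4*20)) = exp(-0.05) = 0.951229.
H^2 = 1 - 0.894427*0.951229 = 0.1492

0.1492


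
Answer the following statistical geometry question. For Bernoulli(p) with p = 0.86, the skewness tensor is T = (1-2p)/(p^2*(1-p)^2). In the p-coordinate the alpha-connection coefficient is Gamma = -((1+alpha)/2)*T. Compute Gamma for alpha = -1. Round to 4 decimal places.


Skewness (Amari-Chentsov) tensor: T = (1-2p)/(p^2*(1-p)^2).
p = 0.86, 1-2p = -0.72, p^2 = 0.7396, (1-p)^2 = 0.0196.
T = -0.72/(0.7396 * 0.0196) = -49.668326.
In the p-coordinate, Gamma^(alpha) = Gamma^(0) - (alpha/2)*T with Gamma^(0) = (1/2)*g'(p) = -T/2,
so Gamma^(alpha) = -((1+alpha)/2)*T.
alpha = -1, -(1+alpha)/2 = 0.0.
Gamma = 0.0 * -49.668326 = 0.0000

0.0000


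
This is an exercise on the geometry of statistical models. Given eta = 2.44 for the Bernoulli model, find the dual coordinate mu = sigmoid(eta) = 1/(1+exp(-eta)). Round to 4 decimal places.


Dual coordinate (expectation parameter) for Bernoulli:
mu = 1/(1+exp(-eta)).
eta = 2.44.
exp(-eta) = exp(-2.44) = 0.087161.
mu = 1/(1+0.087161) = 0.9198

0.9198


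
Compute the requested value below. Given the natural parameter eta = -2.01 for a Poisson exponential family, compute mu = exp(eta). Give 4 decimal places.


Expectation parameter for Poisson exponential family:
mu = exp(eta).
eta = -2.01.
mu = exp(-2.01) = 0.1340

0.1340


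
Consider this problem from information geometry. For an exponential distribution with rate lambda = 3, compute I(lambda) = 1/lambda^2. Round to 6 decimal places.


Fisher information for exponential: I(lambda) = 1/lambda^2.
lambda = 3, lambda^2 = 9.
I = 1/9 = 0.111111

0.111111


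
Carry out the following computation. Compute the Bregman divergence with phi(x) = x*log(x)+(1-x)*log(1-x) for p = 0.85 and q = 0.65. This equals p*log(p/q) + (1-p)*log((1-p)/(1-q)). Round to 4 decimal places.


Bregman divergence with negative entropy generator:
D = p*log(p/q) + (1-p)*log((1-p)/(1-q)).
p = 0.85, q = 0.65.
p*log(p/q) = 0.85*log(0.85/0.65) = 0.228024.
(1-p)*log((1-p)/(1-q)) = 0.15*log(0.15/0.35) = -0.127095.
D = 0.228024 + -0.127095 = 0.1009

0.1009


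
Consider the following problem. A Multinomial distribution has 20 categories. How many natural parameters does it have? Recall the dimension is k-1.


Exponential family dimension calculation:
For Multinomial with k=20 categories, dim = k-1 = 19.

19


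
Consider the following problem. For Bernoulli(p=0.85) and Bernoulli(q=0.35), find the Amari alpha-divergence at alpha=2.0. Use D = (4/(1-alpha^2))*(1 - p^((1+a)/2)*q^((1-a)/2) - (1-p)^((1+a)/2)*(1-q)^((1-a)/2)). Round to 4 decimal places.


Amari alpha-divergence:
D = (4/(1-alpha^2))*(1 - p^((1+a)/2)*q^((1-a)/2) - (1-p)^((1+a)/2)*(1-q)^((1-a)/2)).
alpha = 2.0, p = 0.85, q = 0.35.
e1 = (1+alpha)/2 = 1.5, e2 = (1-alpha)/2 = -0.5.
t1 = p^e1 * q^e2 = 0.85^1.5 * 0.35^-0.5 = 1.324629.
t2 = (1-p)^e1 * (1-q)^e2 = 0.15^1.5 * 0.65^-0.5 = 0.072058.
4/(1-alpha^2) = -1.333333.
D = -1.333333*(1 - 1.324629 - 0.072058) = 0.5289

0.5289


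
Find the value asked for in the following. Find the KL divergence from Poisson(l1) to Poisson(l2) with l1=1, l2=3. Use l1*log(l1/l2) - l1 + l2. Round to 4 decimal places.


KL divergence for Poisson:
KL = l1*log(l1/l2) - l1 + l2.
l1 = 1, l2 = 3.
log(1/3) = -1.098612.
l1*log(l1/l2) = 1 * -1.098612 = -1.098612.
KL = -1.098612 - 1 + 3 = 0.9014

0.9014


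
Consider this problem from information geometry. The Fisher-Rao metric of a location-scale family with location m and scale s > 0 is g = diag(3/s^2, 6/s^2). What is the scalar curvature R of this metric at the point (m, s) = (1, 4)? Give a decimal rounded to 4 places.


The metric has the form g = (A dm^2 + B ds^2)/s^2 with A = 3, B = 6.
Substitute u = sqrt(A/B)*m: g = B*(du^2 + ds^2)/s^2, i.e. B times the
Poincare upper half-plane metric, which has constant Gaussian curvature -1.
Scaling a 2D metric by a constant c divides the Gaussian curvature by c,
so K = -1/B = -1/(6) = -0.1667 everywhere (the point (m, s) = (1, 4) is irrelevant:
the curvature is constant).
Scalar curvature in dimension 2: R = 2K = -2/(6) = -0.3333.

-0.3333


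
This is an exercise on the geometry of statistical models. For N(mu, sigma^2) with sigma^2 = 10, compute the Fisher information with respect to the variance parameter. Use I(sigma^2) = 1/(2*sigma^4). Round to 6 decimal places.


Fisher information for variance: I(sigma^2) = 1/(2*sigma^4).
sigma^2 = 10, so sigma^4 = 100.
I = 1/(2*100) = 1/200 = 0.005000

0.005000


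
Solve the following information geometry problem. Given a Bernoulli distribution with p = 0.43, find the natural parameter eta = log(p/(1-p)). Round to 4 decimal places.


Natural parameter for Bernoulli: eta = log(p/(1-p)).
p = 0.43, 1-p = 0.57.
p/(1-p) = 0.754386.
eta = log(0.754386) = -0.2819

-0.2819


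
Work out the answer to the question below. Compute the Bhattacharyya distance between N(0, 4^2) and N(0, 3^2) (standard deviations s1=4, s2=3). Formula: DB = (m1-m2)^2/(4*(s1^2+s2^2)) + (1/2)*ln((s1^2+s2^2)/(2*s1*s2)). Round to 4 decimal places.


Bhattacharyya distance between two Gaussians:
DB = (m1-m2)^2/(4*(s1^2+s2^2)) + (1/2)*ln((s1^2+s2^2)/(2*s1*s2)).
(m1-m2)^2 = (0)^2 = 0.
s1^2+s2^2 = 16 + 9 = 25.
term1 = 0/100 = 0.0.
term2 = 0.5*ln(25/24.0) = 0.020411.
DB = 0.0 + 0.020411 = 0.0204

0.0204


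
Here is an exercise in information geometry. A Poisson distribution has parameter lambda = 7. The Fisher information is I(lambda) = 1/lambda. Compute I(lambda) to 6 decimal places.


Fisher information for Poisson: I(lambda) = 1/lambda.
lambda = 7.
I(lambda) = 1/7 = 0.142857

0.142857


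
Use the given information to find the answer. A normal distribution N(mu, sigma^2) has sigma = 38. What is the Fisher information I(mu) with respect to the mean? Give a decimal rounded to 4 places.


The Fisher information for the mean of a normal distribution is I(mu) = 1/sigma^2.
sigma = 38, so sigma^2 = 1444.
I(mu) = 1/1444 = 0.0007

0.0007


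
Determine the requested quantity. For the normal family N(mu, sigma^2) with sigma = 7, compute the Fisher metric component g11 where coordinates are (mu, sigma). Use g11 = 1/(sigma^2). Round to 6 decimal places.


For the 2-parameter normal family, the Fisher metric has:
  g11 = 1/sigma^2, g22 = 2/sigma^2.
sigma = 7, sigma^2 = 49.
g11 = 0.020408

0.020408


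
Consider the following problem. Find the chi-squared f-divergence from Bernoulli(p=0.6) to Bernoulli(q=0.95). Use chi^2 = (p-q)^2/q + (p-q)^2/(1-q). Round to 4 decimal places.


Chi-squared divergence between Bernoulli distributions:
chi^2 = (p-q)^2/q + (p-q)^2/(1-q).
p = 0.6, q = 0.95, p-q = -0.35.
(p-q)^2 = 0.1225.
term1 = 0.1225/0.95 = 0.128947.
term2 = 0.1225/0.05 = 2.45.
chi^2 = 0.128947 + 2.45 = 2.5789

2.5789


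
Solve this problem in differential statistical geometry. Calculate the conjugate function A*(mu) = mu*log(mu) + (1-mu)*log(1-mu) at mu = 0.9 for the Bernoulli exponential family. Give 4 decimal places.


Legendre transform for Bernoulli:
A*(mu) = mu*log(mu) + (1-mu)*log(1-mu).
mu = 0.9, 1-mu = 0.1.
mu*log(mu) = 0.9*log(0.9) = -0.094824.
(1-mu)*log(1-mu) = 0.1*log(0.1) = -0.230259.
A* = -0.094824 + -0.230259 = -0.3251

-0.3251


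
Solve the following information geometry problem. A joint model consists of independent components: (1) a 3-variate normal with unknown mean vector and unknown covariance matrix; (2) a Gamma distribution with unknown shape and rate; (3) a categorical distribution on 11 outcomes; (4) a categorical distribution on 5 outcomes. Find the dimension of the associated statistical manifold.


The dimension of a statistical manifold equals the number of free
(independent) real parameters of the model. For a product of independent
blocks the parameter counts add.
- 3-variate normal: 3 (mean) + 3*4/2 = 6 (symmetric covariance) = 9.
- Gamma (shape, rate): 2.
- categorical on 11 outcomes (probabilities sum to 1): 11-1 = 10.
- categorical on 5 outcomes (probabilities sum to 1): 5-1 = 4.
Total = 9 + 2 + 10 + 4 = 25.
Dimension = 25

25


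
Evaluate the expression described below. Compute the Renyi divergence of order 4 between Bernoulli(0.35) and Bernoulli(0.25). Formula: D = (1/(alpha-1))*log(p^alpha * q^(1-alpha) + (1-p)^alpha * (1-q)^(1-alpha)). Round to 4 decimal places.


Renyi divergence of order alpha between Bernoulli distributions:
D = (1/(alpha-1))*log(p^alpha * q^(1-alpha) + (1-p)^alpha * (1-q)^(1-alpha)).
alpha = 4, p = 0.35, q = 0.25.
p^alpha * q^(1-alpha) = 0.35^4 * 0.25^-3 = 0.9604.
(1-p)^alpha * (1-q)^(1-alpha) = 0.65^4 * 0.75^-3 = 0.423126.
sum = 0.9604 + 0.423126 = 1.383526.
D = (1/3)*log(1.383526) = 0.1082

0.1082


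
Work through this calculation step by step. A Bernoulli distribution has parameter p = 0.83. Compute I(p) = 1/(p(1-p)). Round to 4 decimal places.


For Bernoulli(p), Fisher information is I(p) = 1/(p*(1-p)).
p = 0.83, 1-p = 0.17.
p*(1-p) = 0.1411.
I(p) = 1/0.1411 = 7.0872

7.0872


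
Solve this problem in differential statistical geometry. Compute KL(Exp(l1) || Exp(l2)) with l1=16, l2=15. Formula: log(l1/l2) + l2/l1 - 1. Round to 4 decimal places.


KL divergence for exponential family:
KL = log(l1/l2) + l2/l1 - 1.
log(16/15) = 0.064539.
15/16 = 0.9375.
KL = 0.064539 + 0.9375 - 1 = 0.0020

0.0020


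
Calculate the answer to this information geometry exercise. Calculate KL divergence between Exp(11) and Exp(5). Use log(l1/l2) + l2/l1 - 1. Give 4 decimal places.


KL divergence for exponential family:
KL = log(l1/l2) + l2/l1 - 1.
log(11/5) = 0.788457.
5/11 = 0.454545.
KL = 0.788457 + 0.454545 - 1 = 0.2430

0.2430


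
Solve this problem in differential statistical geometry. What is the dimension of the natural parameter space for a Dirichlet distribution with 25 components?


Exponential family dimension calculation:
Dirichlet with 25 components has 25 natural parameters.

25


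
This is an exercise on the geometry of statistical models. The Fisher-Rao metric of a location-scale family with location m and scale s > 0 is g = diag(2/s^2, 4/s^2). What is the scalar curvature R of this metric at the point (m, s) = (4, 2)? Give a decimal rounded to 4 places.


The metric has the form g = (A dm^2 + B ds^2)/s^2 with A = 2, B = 4.
Substitute u = sqrt(A/B)*m: g = B*(du^2 + ds^2)/s^2, i.e. B times the
Poincare upper half-plane metric, which has constant Gaussian curvature -1.
Scaling a 2D metric by a constant c divides the Gaussian curvature by c,
so K = -1/B = -1/(4) = -0.2500 everywhere (the point (m, s) = (4, 2) is irrelevant:
the curvature is constant).
Scalar curvature in dimension 2: R = 2K = -2/(4) = -0.5000.

-0.5000


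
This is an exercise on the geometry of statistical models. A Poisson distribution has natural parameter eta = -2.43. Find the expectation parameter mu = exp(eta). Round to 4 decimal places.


Expectation parameter for Poisson exponential family:
mu = exp(eta).
eta = -2.43.
mu = exp(-2.43) = 0.0880

0.0880


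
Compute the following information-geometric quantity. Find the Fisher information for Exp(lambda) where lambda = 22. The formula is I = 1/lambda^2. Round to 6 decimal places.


Fisher information for exponential: I(lambda) = 1/lambda^2.
lambda = 22, lambda^2 = 484.
I = 1/484 = 0.002066

0.002066


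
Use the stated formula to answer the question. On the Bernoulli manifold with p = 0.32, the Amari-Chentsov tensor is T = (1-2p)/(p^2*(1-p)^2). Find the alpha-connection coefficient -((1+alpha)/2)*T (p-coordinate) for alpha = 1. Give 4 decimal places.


Skewness (Amari-Chentsov) tensor: T = (1-2p)/(p^2*(1-p)^2).
p = 0.32, 1-2p = 0.36, p^2 = 0.1024, (1-p)^2 = 0.4624.
T = 0.36/(0.1024 * 0.4624) = 7.602995.
In the p-coordinate, Gamma^(alpha) = Gamma^(0) - (alpha/2)*T with Gamma^(0) = (1/2)*g'(p) = -T/2,
so Gamma^(alpha) = -((1+alpha)/2)*T.
alpha = 1, -(1+alpha)/2 = -1.0.
Gamma = -1.0 * 7.602995 = -7.6030

-7.6030


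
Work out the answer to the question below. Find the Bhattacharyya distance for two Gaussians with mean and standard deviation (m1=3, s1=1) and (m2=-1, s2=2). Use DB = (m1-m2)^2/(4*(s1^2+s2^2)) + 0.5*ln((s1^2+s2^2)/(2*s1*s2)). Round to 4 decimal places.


Bhattacharyya distance between two Gaussians:
DB = (m1-m2)^2/(4*(s1^2+s2^2)) + (1/2)*ln((s1^2+s2^2)/(2*s1*s2)).
(m1-m2)^2 = (4)^2 = 16.
s1^2+s2^2 = 1 + 4 = 5.
term1 = 16/20 = 0.8.
term2 = 0.5*ln(5/4.0) = 0.111572.
DB = 0.8 + 0.111572 = 0.9116

0.9116


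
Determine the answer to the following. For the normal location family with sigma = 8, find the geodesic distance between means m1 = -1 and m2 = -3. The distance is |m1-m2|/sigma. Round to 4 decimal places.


On the fixed-variance normal subfamily, geodesic distance = |m1-m2|/sigma.
|-1 - -3| = 2.
sigma = 8.
d = 2/8 = 0.2500

0.2500


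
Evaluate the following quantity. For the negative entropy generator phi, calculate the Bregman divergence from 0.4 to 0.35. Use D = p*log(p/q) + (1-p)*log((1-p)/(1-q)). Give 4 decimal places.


Bregman divergence with negative entropy generator:
D = p*log(p/q) + (1-p)*log((1-p)/(1-q)).
p = 0.4, q = 0.35.
p*log(p/q) = 0.4*log(0.4/0.35) = 0.053413.
(1-p)*log((1-p)/(1-q)) = 0.6*log(0.6/0.65) = -0.048026.
D = 0.053413 + -0.048026 = 0.0054

0.0054


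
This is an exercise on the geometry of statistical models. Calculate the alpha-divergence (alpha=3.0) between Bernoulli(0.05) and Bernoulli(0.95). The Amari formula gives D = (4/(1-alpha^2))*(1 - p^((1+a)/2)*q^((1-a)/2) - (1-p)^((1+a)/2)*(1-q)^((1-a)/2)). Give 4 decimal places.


Amari alpha-divergence:
D = (4/(1-alpha^2))*(1 - p^((1+a)/2)*q^((1-a)/2) - (1-p)^((1+a)/2)*(1-q)^((1-a)/2)).
alpha = 3.0, p = 0.05, q = 0.95.
e1 = (1+alpha)/2 = 2.0, e2 = (1-alpha)/2 = -1.0.
t1 = p^e1 * q^e2 = 0.05^2.0 * 0.95^-1.0 = 0.002632.
t2 = (1-p)^e1 * (1-q)^e2 = 0.95^2.0 * 0.05^-1.0 = 18.05.
4/(1-alpha^2) = -0.5.
D = -0.5*(1 - 0.002632 - 18.05) = 8.5263

8.5263


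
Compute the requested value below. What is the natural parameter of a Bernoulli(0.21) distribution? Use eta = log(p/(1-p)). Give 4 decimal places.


Natural parameter for Bernoulli: eta = log(p/(1-p)).
p = 0.21, 1-p = 0.79.
p/(1-p) = 0.265823.
eta = log(0.265823) = -1.3249

-1.3249


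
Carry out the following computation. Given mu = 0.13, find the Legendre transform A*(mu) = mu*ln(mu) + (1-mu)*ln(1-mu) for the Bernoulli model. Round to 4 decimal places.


Legendre transform for Bernoulli:
A*(mu) = mu*log(mu) + (1-mu)*log(1-mu).
mu = 0.13, 1-mu = 0.87.
mu*log(mu) = 0.13*log(0.13) = -0.265229.
(1-mu)*log(1-mu) = 0.87*log(0.87) = -0.121158.
A* = -0.265229 + -0.121158 = -0.3864

-0.3864


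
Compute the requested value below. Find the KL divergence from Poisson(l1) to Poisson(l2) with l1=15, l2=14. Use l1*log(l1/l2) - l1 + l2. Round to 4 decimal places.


KL divergence for Poisson:
KL = l1*log(l1/l2) - l1 + l2.
l1 = 15, l2 = 14.
log(15/14) = 0.068993.
l1*log(l1/l2) = 15 * 0.068993 = 1.034893.
KL = 1.034893 - 15 + 14 = 0.0349

0.0349


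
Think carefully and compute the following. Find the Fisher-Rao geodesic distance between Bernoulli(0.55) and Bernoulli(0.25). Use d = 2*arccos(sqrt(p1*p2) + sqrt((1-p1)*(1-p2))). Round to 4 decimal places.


Geodesic distance on Bernoulli manifold:
d(p1,p2) = 2*arccos(sqrt(p1*p2) + sqrt((1-p1)*(1-p2))).
sqrt(p1*p2) = sqrt(0.55*0.25) = 0.37081.
sqrt((1-p1)*(1-p2)) = sqrt(0.45*0.75) = 0.580948.
arg = 0.37081 + 0.580948 = 0.951757.
d = 2*arccos(0.951757) = 0.6238

0.6238


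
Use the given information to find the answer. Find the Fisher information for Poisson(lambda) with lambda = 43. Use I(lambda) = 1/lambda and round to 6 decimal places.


Fisher information for Poisson: I(lambda) = 1/lambda.
lambda = 43.
I(lambda) = 1/43 = 0.023256

0.023256


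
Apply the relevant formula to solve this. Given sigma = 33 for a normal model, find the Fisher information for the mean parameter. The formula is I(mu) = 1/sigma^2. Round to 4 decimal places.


The Fisher information for the mean of a normal distribution is I(mu) = 1/sigma^2.
sigma = 33, so sigma^2 = 1089.
I(mu) = 1/1089 = 0.0009

0.0009


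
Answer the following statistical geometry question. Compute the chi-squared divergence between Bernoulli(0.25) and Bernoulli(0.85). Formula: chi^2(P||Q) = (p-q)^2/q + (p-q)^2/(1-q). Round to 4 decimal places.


Chi-squared divergence between Bernoulli distributions:
chi^2 = (p-q)^2/q + (p-q)^2/(1-q).
p = 0.25, q = 0.85, p-q = -0.6.
(p-q)^2 = 0.36.
term1 = 0.36/0.85 = 0.423529.
term2 = 0.36/0.15 = 2.4.
chi^2 = 0.423529 + 2.4 = 2.8235

2.8235


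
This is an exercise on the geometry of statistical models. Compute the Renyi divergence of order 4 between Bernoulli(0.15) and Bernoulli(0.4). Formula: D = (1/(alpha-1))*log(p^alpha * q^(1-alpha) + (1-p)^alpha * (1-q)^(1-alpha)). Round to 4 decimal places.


Renyi divergence of order alpha between Bernoulli distributions:
D = (1/(alpha-1))*log(p^alpha * q^(1-alpha) + (1-p)^alpha * (1-q)^(1-alpha)).
alpha = 4, p = 0.15, q = 0.4.
p^alpha * q^(1-alpha) = 0.15^4 * 0.4^-3 = 0.00791.
(1-p)^alpha * (1-q)^(1-alpha) = 0.85^4 * 0.6^-3 = 2.416696.
sum = 0.00791 + 2.416696 = 2.424606.
D = (1/3)*log(2.424606) = 0.2952

0.2952


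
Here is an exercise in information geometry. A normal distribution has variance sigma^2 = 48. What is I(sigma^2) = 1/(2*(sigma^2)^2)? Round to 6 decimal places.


Fisher information for variance: I(sigma^2) = 1/(2*sigma^4).
sigma^2 = 48, so sigma^4 = 2304.
I = 1/(2*2304) = 1/4608 = 0.000217

0.000217


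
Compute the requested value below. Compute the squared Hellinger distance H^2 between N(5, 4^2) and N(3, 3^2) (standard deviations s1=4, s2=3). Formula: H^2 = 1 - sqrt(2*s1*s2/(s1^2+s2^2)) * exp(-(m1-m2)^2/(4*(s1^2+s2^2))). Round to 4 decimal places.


Squared Hellinger distance for Gaussians:
H^2 = 1 - sqrt(2*s1*s2/(s1^2+s2^2)) * exp(-(m1-m2)^2/(4*(s1^2+s2^2))).
s1^2 = 16, s2^2 = 9, s1^2+s2^2 = 25.
sqrt(2*4*3/(25)) = 0.979796.
(m1-m2)^2 = (2)^2 = 4.
exp(-4/(4*25)) = exp(-0.04) = 0.960789.
H^2 = 1 - 0.979796*0.960789 = 0.0586

0.0586


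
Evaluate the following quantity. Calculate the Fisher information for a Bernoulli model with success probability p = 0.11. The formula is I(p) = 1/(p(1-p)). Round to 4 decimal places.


For Bernoulli(p), Fisher information is I(p) = 1/(p*(1-p)).
p = 0.11, 1-p = 0.89.
p*(1-p) = 0.0979.
I(p) = 1/0.0979 = 10.2145

10.2145


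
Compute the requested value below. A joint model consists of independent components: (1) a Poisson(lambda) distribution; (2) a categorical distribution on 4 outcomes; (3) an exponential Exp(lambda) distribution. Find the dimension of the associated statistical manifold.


The dimension of a statistical manifold equals the number of free
(independent) real parameters of the model. For a product of independent
blocks the parameter counts add.
- Poisson (lambda): 1.
- categorical on 4 outcomes (probabilities sum to 1): 4-1 = 3.
- exponential (lambda): 1.
Total = 1 + 3 + 1 = 5.
Dimension = 5

5


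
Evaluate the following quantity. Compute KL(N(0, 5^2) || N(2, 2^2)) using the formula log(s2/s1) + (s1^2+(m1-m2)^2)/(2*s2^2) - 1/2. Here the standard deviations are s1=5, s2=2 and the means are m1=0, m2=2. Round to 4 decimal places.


KL divergence between normal distributions:
KL = log(s2/s1) + (s1^2 + (m1-m2)^2)/(2*s2^2) - 1/2.
log(2/5) = -0.916291.
(5^2 + (0-2)^2)/(2*2^2) = (25 + 4)/8 = 3.625.
KL = -0.916291 + 3.625 - 0.5 = 2.2087

2.2087


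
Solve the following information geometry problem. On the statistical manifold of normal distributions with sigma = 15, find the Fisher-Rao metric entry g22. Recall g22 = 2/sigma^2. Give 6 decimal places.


For the 2-parameter normal family, the Fisher metric has:
  g11 = 1/sigma^2, g22 = 2/sigma^2.
sigma = 15, sigma^2 = 225.
g22 = 0.008889

0.008889


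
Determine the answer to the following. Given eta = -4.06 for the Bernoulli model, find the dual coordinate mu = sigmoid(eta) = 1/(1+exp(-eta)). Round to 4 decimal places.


Dual coordinate (expectation parameter) for Bernoulli:
mu = 1/(1+exp(-eta)).
eta = -4.06.
exp(-eta) = exp(4.06) = 57.974311.
mu = 1/(1+57.974311) = 0.0170

0.0170


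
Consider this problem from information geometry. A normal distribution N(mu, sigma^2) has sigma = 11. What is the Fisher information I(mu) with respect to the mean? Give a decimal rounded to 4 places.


The Fisher information for the mean of a normal distribution is I(mu) = 1/sigma^2.
sigma = 11, so sigma^2 = 121.
I(mu) = 1/121 = 0.0083

0.0083


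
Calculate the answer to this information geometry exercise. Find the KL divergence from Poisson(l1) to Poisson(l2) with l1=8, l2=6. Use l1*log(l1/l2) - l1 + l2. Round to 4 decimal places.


KL divergence for Poisson:
KL = l1*log(l1/l2) - l1 + l2.
l1 = 8, l2 = 6.
log(8/6) = 0.287682.
l1*log(l1/l2) = 8 * 0.287682 = 2.301457.
KL = 2.301457 - 8 + 6 = 0.3015

0.3015


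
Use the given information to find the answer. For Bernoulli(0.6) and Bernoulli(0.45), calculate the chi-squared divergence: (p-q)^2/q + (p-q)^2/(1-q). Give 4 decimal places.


Chi-squared divergence between Bernoulli distributions:
chi^2 = (p-q)^2/q + (p-q)^2/(1-q).
p = 0.6, q = 0.45, p-q = 0.15.
(p-q)^2 = 0.0225.
term1 = 0.0225/0.45 = 0.05.
term2 = 0.0225/0.55 = 0.040909.
chi^2 = 0.05 + 0.040909 = 0.0909

0.0909


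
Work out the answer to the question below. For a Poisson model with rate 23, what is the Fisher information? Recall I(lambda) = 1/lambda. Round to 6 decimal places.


Fisher information for Poisson: I(lambda) = 1/lambda.
lambda = 23.
I(lambda) = 1/23 = 0.043478

0.043478


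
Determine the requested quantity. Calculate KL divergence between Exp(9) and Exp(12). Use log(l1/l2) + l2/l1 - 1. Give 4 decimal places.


KL divergence for exponential family:
KL = log(l1/l2) + l2/l1 - 1.
log(9/12) = -0.287682.
12/9 = 1.333333.
KL = -0.287682 + 1.333333 - 1 = 0.0457

0.0457


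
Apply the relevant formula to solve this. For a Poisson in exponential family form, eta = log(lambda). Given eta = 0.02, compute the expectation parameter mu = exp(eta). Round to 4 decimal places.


Expectation parameter for Poisson exponential family:
mu = exp(eta).
eta = 0.02.
mu = exp(0.02) = 1.0202

1.0202


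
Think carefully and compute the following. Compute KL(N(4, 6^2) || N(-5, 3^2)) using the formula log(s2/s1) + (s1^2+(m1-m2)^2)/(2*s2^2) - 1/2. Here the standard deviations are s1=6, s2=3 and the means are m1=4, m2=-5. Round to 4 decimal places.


KL divergence between normal distributions:
KL = log(s2/s1) + (s1^2 + (m1-m2)^2)/(2*s2^2) - 1/2.
log(3/6) = -0.693147.
(6^2 + (4--5)^2)/(2*3^2) = (36 + 81)/18 = 6.5.
KL = -0.693147 + 6.5 - 0.5 = 5.3069

5.3069


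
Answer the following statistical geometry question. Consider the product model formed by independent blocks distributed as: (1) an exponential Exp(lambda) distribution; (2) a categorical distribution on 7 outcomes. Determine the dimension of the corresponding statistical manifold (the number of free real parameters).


The dimension of a statistical manifold equals the number of free
(independent) real parameters of the model. For a product of independent
blocks the parameter counts add.
- exponential (lambda): 1.
- categorical on 7 outcomes (probabilities sum to 1): 7-1 = 6.
Total = 1 + 6 = 7.
Dimension = 7

7


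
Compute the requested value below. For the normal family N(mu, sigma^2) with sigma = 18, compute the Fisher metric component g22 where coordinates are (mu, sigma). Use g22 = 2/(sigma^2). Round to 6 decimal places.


For the 2-parameter normal family, the Fisher metric has:
  g11 = 1/sigma^2, g22 = 2/sigma^2.
sigma = 18, sigma^2 = 324.
g22 = 0.006173

0.006173


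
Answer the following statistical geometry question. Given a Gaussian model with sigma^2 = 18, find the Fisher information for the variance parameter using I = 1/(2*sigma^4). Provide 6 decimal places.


Fisher information for variance: I(sigma^2) = 1/(2*sigma^4).
sigma^2 = 18, so sigma^4 = 324.
I = 1/(2*324) = 1/648 = 0.001543

0.001543


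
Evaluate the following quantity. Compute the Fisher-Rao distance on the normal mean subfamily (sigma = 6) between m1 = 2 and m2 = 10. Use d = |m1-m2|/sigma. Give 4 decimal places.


On the fixed-variance normal subfamily, geodesic distance = |m1-m2|/sigma.
|2 - 10| = 8.
sigma = 6.
d = 8/6 = 1.3333

1.3333


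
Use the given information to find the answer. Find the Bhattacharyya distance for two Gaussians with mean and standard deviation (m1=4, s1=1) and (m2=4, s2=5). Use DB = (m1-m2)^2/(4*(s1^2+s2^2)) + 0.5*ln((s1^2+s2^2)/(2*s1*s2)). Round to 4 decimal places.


Bhattacharyya distance between two Gaussians:
DB = (m1-m2)^2/(4*(s1^2+s2^2)) + (1/2)*ln((s1^2+s2^2)/(2*s1*s2)).
(m1-m2)^2 = (0)^2 = 0.
s1^2+s2^2 = 1 + 25 = 26.
term1 = 0/104 = 0.0.
term2 = 0.5*ln(26/10.0) = 0.477756.
DB = 0.0 + 0.477756 = 0.4778

0.4778


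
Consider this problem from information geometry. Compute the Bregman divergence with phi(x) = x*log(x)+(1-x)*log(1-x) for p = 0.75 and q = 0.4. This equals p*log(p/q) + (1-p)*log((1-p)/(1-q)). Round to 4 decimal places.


Bregman divergence with negative entropy generator:
D = p*log(p/q) + (1-p)*log((1-p)/(1-q)).
p = 0.75, q = 0.4.
p*log(p/q) = 0.75*log(0.75/0.4) = 0.471456.
(1-p)*log((1-p)/(1-q)) = 0.25*log(0.25/0.6) = -0.218867.
D = 0.471456 + -0.218867 = 0.2526

0.2526


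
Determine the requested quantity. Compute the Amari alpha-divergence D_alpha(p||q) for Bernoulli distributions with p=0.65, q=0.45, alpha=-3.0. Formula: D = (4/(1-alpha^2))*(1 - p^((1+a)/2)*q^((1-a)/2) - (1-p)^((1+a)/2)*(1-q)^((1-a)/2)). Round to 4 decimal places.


Amari alpha-divergence:
D = (4/(1-alpha^2))*(1 - p^((1+a)/2)*q^((1-a)/2) - (1-p)^((1+a)/2)*(1-q)^((1-a)/2)).
alpha = -3.0, p = 0.65, q = 0.45.
e1 = (1+alpha)/2 = -1.0, e2 = (1-alpha)/2 = 2.0.
t1 = p^e1 * q^e2 = 0.65^-1.0 * 0.45^2.0 = 0.311538.
t2 = (1-p)^e1 * (1-q)^e2 = 0.35^-1.0 * 0.55^2.0 = 0.864286.
4/(1-alpha^2) = -0.5.
D = -0.5*(1 - 0.311538 - 0.864286) = 0.0879

0.0879


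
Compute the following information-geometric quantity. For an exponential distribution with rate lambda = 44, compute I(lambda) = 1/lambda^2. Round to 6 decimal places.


Fisher information for exponential: I(lambda) = 1/lambda^2.
lambda = 44, lambda^2 = 1936.
I = 1/1936 = 0.000517

0.000517


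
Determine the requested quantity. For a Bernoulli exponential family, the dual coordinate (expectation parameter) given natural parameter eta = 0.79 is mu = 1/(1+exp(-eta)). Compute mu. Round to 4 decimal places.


Dual coordinate (expectation parameter) for Bernoulli:
mu = 1/(1+exp(-eta)).
eta = 0.79.
exp(-eta) = exp(-0.79) = 0.453845.
mu = 1/(1+0.453845) = 0.6878

0.6878


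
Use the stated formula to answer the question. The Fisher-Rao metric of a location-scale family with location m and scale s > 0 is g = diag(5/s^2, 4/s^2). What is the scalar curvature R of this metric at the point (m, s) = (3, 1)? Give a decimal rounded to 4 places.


The metric has the form g = (A dm^2 + B ds^2)/s^2 with A = 5, B = 4.
Substitute u = sqrt(A/B)*m: g = B*(du^2 + ds^2)/s^2, i.e. B times the
Poincare upper half-plane metric, which has constant Gaussian curvature -1.
Scaling a 2D metric by a constant c divides the Gaussian curvature by c,
so K = -1/B = -1/(4) = -0.2500 everywhere (the point (m, s) = (3, 1) is irrelevant:
the curvature is constant).
Scalar curvature in dimension 2: R = 2K = -2/(4) = -0.5000.

-0.5000


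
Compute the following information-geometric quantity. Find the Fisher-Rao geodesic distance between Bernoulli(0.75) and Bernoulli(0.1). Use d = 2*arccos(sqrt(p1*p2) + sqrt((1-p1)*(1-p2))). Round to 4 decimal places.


Geodesic distance on Bernoulli manifold:
d(p1,p2) = 2*arccos(sqrt(p1*p2) + sqrt((1-p1)*(1-p2))).
sqrt(p1*p2) = sqrt(0.75*0.1) = 0.273861.
sqrt((1-p1)*(1-p2)) = sqrt(0.25*0.9) = 0.474342.
arg = 0.273861 + 0.474342 = 0.748203.
d = 2*arccos(0.748203) = 1.4509

1.4509


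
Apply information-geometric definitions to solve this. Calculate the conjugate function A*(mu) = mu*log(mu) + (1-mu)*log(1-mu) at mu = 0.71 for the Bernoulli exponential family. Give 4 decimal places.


Legendre transform for Bernoulli:
A*(mu) = mu*log(mu) + (1-mu)*log(1-mu).
mu = 0.71, 1-mu = 0.29.
mu*log(mu) = 0.71*log(0.71) = -0.243168.
(1-mu)*log(1-mu) = 0.29*log(0.29) = -0.358984.
A* = -0.243168 + -0.358984 = -0.6022

-0.6022


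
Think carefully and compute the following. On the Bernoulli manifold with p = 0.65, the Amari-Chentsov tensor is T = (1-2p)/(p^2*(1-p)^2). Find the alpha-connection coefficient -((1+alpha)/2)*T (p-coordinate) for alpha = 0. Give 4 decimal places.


Skewness (Amari-Chentsov) tensor: T = (1-2p)/(p^2*(1-p)^2).
p = 0.65, 1-2p = -0.3, p^2 = 0.4225, (1-p)^2 = 0.1225.
T = -0.3/(0.4225 * 0.1225) = -5.796401.
In the p-coordinate, Gamma^(alpha) = Gamma^(0) - (alpha/2)*T with Gamma^(0) = (1/2)*g'(p) = -T/2,
so Gamma^(alpha) = -((1+alpha)/2)*T.
alpha = 0, -(1+alpha)/2 = -0.5.
Gamma = -0.5 * -5.796401 = 2.8982

2.8982
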